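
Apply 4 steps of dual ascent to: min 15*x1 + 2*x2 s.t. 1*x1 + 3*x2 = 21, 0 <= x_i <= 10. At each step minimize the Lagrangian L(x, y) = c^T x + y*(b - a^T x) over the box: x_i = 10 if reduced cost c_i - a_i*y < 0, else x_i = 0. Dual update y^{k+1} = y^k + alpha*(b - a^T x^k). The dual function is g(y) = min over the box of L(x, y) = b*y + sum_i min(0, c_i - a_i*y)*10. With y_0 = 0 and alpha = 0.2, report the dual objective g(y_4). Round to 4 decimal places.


Dual ascent for LP: min 15*x1 + 2*x2, 1*x1 + 3*x2 = 21, 0 <= x_i <= 10
Step 1: y^k = 0.0, reduced costs: (15.0, 2.0)
  x^k = (0.0, 0.0), subgradient = b - a^T x = 21.0
  y^{k+1} = 0.0 + 0.2*21.0 = 4.2
Step 2: y^k = 4.2, reduced costs: (10.8, -10.6)
  x^k = (0.0, 10.0), subgradient = b - a^T x = -9.0
  y^{k+1} = 4.2 + 0.2*-9.0 = 2.4
Step 3: y^k = 2.4, reduced costs: (12.6, -5.2)
  x^k = (0.0, 10.0), subgradient = b - a^T x = -9.0
  y^{k+1} = 2.4 + 0.2*-9.0 = 0.6
Step 4: y^k = 0.6, reduced costs: (14.4, 0.2)
  x^k = (0.0, 0.0), subgradient = b - a^T x = 21.0
  y^{k+1} = 0.6 + 0.2*21.0 = 4.8
Dual objective at y_4 = 4.8: reduced costs (10.2, -12.4), box minimizer x = (0.0, 10.0)
g(y_4) = b*y + (c1 - a1*y)*x1 + (c2 - a2*y)*x2 = 21*4.8 + 10.2*0.0 + (-12.4)*10.0 = 100.8 + 0.0 - 124.0 = -23.2


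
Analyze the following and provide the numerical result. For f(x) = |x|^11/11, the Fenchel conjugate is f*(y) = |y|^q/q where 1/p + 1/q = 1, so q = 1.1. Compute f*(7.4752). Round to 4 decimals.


The conjugate exponent q satisfies 1/p + 1/q = 1.
p = 11, so q = 11/(11 - 1) = 1.1
|y|^q = 7.4752^1.1 = 9.1408
f*(7.4752) = 9.1408 / 1.1 = 8.3098


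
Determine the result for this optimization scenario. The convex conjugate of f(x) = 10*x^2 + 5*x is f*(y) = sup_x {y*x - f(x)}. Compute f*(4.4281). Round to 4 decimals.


f*(y) = sup_x {y*x - a*x^2 - b*x} = sup_x {(y-b)*x - a*x^2}
FOC: (y - b) - 2a*x = 0 => x* = (y - b)/(2a)
x* = (4.4281 - 5)/(2*10) = -0.0286
f*(4.4281) = (y-b)^2/(4a) = (4.4281 - 5)^2/(4*10)
= 0.3271/40 = 0.0082


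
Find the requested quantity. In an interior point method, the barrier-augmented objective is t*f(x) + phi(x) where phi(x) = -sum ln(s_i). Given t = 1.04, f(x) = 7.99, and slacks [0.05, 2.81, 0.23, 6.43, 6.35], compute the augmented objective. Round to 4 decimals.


Step 1: Compute log-barrier.
ln values: [-2.9957, 1.0332, -1.4697, 1.861, 1.8485]
phi = -(-2.9957 + 1.0332 - 1.4697 + 1.861 + 1.8485) = -0.2772
Step 2: Compute augmented objective.
t*f(x) = 1.04*7.99 = 8.3096
Total = 8.3096 - 0.2772 = 8.0324


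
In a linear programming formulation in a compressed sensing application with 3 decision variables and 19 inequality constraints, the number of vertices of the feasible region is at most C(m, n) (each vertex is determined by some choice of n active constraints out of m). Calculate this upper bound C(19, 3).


Each vertex corresponds to some choice of n active constraints out of m, so the number of vertices is at most C(m, n) = m! / (n!(m-n)!).
m = 19, n = 3
Numerator: 19 * 18 * 17
Denominator: 3! = 6
C(19, 3) = 969


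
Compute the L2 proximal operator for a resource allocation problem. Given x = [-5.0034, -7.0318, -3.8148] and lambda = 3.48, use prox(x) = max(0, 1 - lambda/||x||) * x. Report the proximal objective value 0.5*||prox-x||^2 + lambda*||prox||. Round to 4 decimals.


Step 1: Compute ||x||.
||x|| = 9.4357
Step 2: Compute scaling factor.
scale = max(0, 1 - 3.48/9.4357) = 0.6312
Step 3: prox(x) = [-3.1581, -4.4384, -2.4079]
||prox(x)|| = 5.9557
Step 4: Proximal objective.
0.5*||prox-x||^2 = 6.0552
lambda*||prox|| = 20.7258
Total = 26.7811


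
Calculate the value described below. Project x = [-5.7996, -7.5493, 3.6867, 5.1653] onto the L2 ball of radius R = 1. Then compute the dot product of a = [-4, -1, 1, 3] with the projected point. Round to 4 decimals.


Step 1: Compute ||x|| (intermediates to 6 decimals).
||x|| = sqrt((-5.7996)^2 + (-7.5493)^2 + 3.6867^2 + 5.1653^2) = 11.441126
Step 2: Project.
Since ||x|| > R, scale = R/||x|| = 1/11.441126 = 0.087404, proj(x) = scale * x
proj(x) = [-0.506908, -0.659839, 0.322232, 0.451468]
Step 3: Dot product.
a^T * proj(x) = -4*(-0.506908) - 1*(-0.659839) + 1*0.322232 + 3*0.451468 = 4.3641


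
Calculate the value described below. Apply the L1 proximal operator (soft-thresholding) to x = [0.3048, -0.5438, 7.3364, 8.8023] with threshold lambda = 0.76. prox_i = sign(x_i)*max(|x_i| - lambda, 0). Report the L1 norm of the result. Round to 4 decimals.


Soft-thresholding with lambda = 0.76:
prox(0.3048) = sign(0.3048)*max(|0.3048| - 0.76, 0) = 0.0
prox(-0.5438) = sign(-0.5438)*max(|-0.5438| - 0.76, 0) = 0.0
prox(7.3364) = sign(7.3364)*max(|7.3364| - 0.76, 0) = 6.5764
prox(8.8023) = sign(8.8023)*max(|8.8023| - 0.76, 0) = 8.0423
prox(x) = [0.0, 0.0, 6.5764, 8.0423]
||prox(x)||_1 = 0.0 + 0.0 + 6.5764 + 8.0423 = 14.6187


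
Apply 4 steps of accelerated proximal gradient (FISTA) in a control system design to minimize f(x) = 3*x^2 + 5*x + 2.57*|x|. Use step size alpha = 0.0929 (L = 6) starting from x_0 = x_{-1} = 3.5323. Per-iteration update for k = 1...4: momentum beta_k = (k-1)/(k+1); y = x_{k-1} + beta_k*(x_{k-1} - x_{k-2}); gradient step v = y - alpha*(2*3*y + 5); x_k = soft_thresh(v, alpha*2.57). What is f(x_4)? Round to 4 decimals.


FISTA on f(x) = 3*x^2 + 5*x + 2.57*|x|
L = 6, alpha = 0.0929
Iteration 1: beta = 0.0, y = 3.5323 + 0.0*(3.5323 - 3.5323) = 3.5323
  grad(y) = 26.1938, v = y - alpha*grad = 1.0989
  prox(v) = soft_thresh(1.0989, 0.2388) = 0.8601
Iteration 2: beta = 0.3333, y = 0.8601 + 0.3333*(0.8601 - 3.5323) = -0.0306
  grad(y) = 4.8165, v = y - alpha*grad = -0.478
  prox(v) = soft_thresh(-0.478, 0.2388) = -0.2393
Iteration 3: beta = 0.5, y = -0.2393 + 0.5*(-0.2393 - 0.8601) = -0.789
  grad(y) = 0.2661, v = y - alpha*grad = -0.8137
  prox(v) = soft_thresh(-0.8137, 0.2388) = -0.575
Iteration 4: beta = 0.6, y = -0.575 + 0.6*(-0.575 + 0.2393) = -0.7764
  grad(y) = 0.3418, v = y - alpha*grad = -0.8081
  prox(v) = soft_thresh(-0.8081, 0.2388) = -0.5694
f(x_4) = 3*(-0.5694)^2 + 5*(-0.5694) + 2.57*|-0.5694| = -0.411


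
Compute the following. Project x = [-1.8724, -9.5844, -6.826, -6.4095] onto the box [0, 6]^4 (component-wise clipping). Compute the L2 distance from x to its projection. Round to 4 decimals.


Project each component onto [0, 6].
clip(-1.8724) = 0.0, clip(-9.5844) = 0.0, clip(-6.826) = 0.0, clip(-6.4095) = 0.0
Projection = [0.0, 0.0, 0.0, 0.0]
Squared diffs: [3.5059, 91.8607, 46.5943, 41.0817]
Distance = sqrt(183.0426) = 13.5293


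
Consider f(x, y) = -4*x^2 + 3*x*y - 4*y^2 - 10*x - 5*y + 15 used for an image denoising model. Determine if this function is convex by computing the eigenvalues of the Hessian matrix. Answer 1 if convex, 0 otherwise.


The Hessian of f(x,y) = -4*x^2 + 3*x*y - 4*y^2 - 10*x - 5*y + 15 is:
H = [[-8, 3], [3, -8]]
Trace = -8 - 8 = -16
Determinant = -8*-8 - (3)^2 = 55
Discriminant = (-16)^2 - 4*55 = 36.0
Eigenvalues: lambda_1 = -11.0, lambda_2 = -5.0
The function is not convex.

0


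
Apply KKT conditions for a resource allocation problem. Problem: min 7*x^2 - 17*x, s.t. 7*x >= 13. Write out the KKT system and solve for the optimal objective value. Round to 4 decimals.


Step 1: Try lambda = 0 (constraint inactive).
x_unc = 17/(2*7) = 1.2143
Check: 7*1.2143 = 8.5001 < 13 -- violated!
Step 2: Constraint must be active: 7*x = 13
x* = 13/7 = 1.8571 (rounded; the exact value 13/7 is used below)
lambda = (2*7*(13/7) - 17)/7 = 1.2857
Step 3: Compute optimal value.
f(x*) = 7*(13/7)^2 - 17*(13/7) = -7.4286


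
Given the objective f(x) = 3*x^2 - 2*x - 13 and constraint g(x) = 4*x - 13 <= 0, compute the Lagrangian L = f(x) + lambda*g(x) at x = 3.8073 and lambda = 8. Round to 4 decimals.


Step 1: Evaluate f(x).
f(3.8073) = 3*3.8073^2 - 2*3.8073 - 13 = 22.872
Step 2: Evaluate g(x).
g(3.8073) = 4*3.8073 - 13 = 2.2292
Step 3: Compute Lagrangian.
L = 22.872 + 8*2.2292 = 40.7056


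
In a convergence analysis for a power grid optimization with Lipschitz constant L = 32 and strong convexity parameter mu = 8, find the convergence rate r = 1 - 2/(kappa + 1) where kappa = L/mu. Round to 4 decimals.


Step 1: Compute the condition number.
kappa = L/mu = 32/8 = 4.0
Step 2: Compute the convergence rate.
r = 1 - 2/(kappa + 1) = 1 - 2*mu/(L + mu) = (L - mu)/(L + mu) = 24/40 = 0.6


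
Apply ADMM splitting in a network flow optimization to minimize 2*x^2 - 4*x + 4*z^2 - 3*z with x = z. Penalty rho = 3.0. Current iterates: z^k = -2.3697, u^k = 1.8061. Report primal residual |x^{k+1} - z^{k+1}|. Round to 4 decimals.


ADMM iteration with rho = 3.0, z^k = -2.3697, u^k = 1.8061
Step 1: x-update.
Minimize 2*x^2 - 4*x + (3.0/2)*(x + 2.3697 + 1.8061)^2
FOC: (2*2 + 3.0)*x = 4 + 3.0*(-2.3697 - 1.8061)
x^{k+1} = -1.2182
Step 2: z-update.
Minimize 4*z^2 - 3*z + (3.0/2)*(-1.2182 - z + 1.8061)^2
FOC: (2*4 + 3.0)*z = 3 + 3.0*(-1.2182 + 1.8061)
z^{k+1} = 0.4331
Step 3: u-update.
u^{k+1} = 1.8061 - 1.2182 - 0.4331 = 0.1548
Step 4: Primal residual = |-1.2182 - 0.4331| = 1.6513


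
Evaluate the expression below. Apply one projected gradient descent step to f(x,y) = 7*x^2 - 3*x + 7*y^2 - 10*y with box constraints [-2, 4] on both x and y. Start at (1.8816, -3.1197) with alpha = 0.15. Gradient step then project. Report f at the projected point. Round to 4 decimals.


Step 1: Compute gradient at (1.8816, -3.1197).
grad_x = 2*7*1.8816 - 3 = 23.3424
grad_y = 2*7*-3.1197 - 10 = -53.6758
Step 2: Gradient step.
x_raw = 1.8816 - 0.15*23.3424 = -1.6198
y_raw = -3.1197 - 0.15*-53.6758 = 4.9317
Step 3: Project onto [-2, 4].
x_proj = clip(-1.6198) = -1.6198
y_proj = clip(4.9317) = 4.0
Step 4: Evaluate f.
f(-1.6198, 4.0) = 95.2246


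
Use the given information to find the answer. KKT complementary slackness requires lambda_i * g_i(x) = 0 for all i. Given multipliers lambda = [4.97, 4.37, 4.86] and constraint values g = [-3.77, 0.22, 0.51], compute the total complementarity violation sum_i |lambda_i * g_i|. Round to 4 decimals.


KKT complementary slackness check:
lambda_1 * g_1 = 4.97 * -3.77 = -18.7369
lambda_2 * g_2 = 4.37 * 0.22 = 0.9614
lambda_3 * g_3 = 4.86 * 0.51 = 2.4786
Total violation = 18.7369 + 0.9614 + 2.4786 = 22.1769


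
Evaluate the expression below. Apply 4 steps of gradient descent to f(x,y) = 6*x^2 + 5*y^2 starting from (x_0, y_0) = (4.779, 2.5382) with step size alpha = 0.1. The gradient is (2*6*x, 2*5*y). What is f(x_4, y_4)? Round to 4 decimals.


Gradient descent on f(x,y) = 6*x^2 + 5*y^2.
Starting point: (4.779, 2.5382), alpha = 0.1
Step 1: grad_x = 2*6*4.779 = 57.348, grad_y = 2*5*2.5382 = 25.382
  x_1 = 4.779 - 0.1*57.348 = -0.9558
  y_1 = 2.5382 - 0.1*25.382 = 0.0
Step 2: grad_x = 2*6*-0.9558 = -11.4696, grad_y = 2*5*0.0 = 0.0
  x_2 = -0.9558 - 0.1*-11.4696 = 0.1912
  y_2 = 0.0 - 0.1*0.0 = 0.0
Step 3: grad_x = 2*6*0.1912 = 2.2939, grad_y = 2*5*0.0 = 0.0
  x_3 = 0.1912 - 0.1*2.2939 = -0.0382
  y_3 = 0.0 - 0.1*0.0 = 0.0
Step 4: grad_x = 2*6*-0.0382 = -0.4588, grad_y = 2*5*0.0 = 0.0
  x_4 = -0.0382 - 0.1*-0.4588 = 0.0076
  y_4 = 0.0 - 0.1*0.0 = 0.0
f(0.0076, 0.0) = 6*0.0076^2 + 5*0.0^2 = 0.0004


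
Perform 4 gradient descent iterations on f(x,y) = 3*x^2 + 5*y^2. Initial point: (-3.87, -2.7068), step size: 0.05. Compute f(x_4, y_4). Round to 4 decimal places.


Gradient descent on f(x,y) = 3*x^2 + 5*y^2.
Starting point: (-3.87, -2.7068), alpha = 0.05
Step 1: grad_x = 2*3*-3.87 = -23.22, grad_y = 2*5*-2.7068 = -27.068
  x_1 = -3.87 - 0.05*-23.22 = -2.709
  y_1 = -2.7068 - 0.05*-27.068 = -1.3534
Step 2: grad_x = 2*3*-2.709 = -16.254, grad_y = 2*5*-1.3534 = -13.534
  x_2 = -2.709 - 0.05*-16.254 = -1.8963
  y_2 = -1.3534 - 0.05*-13.534 = -0.6767
Step 3: grad_x = 2*3*-1.8963 = -11.3778, grad_y = 2*5*-0.6767 = -6.767
  x_3 = -1.8963 - 0.05*-11.3778 = -1.3274
  y_3 = -0.6767 - 0.05*-6.767 = -0.3384
Step 4: grad_x = 2*3*-1.3274 = -7.9645, grad_y = 2*5*-0.3384 = -3.3835
  x_4 = -1.3274 - 0.05*-7.9645 = -0.9292
  y_4 = -0.3384 - 0.05*-3.3835 = -0.1692
f(-0.9292, -0.1692) = 3*(-0.9292)^2 + 5*(-0.1692)^2 = 2.7333


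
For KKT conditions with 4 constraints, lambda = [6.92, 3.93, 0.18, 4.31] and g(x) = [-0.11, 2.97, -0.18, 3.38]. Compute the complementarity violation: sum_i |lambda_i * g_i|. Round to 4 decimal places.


KKT complementary slackness check:
lambda_1 * g_1 = 6.92 * -0.11 = -0.7612
lambda_2 * g_2 = 3.93 * 2.97 = 11.6721
lambda_3 * g_3 = 0.18 * -0.18 = -0.0324
lambda_4 * g_4 = 4.31 * 3.38 = 14.5678
Total violation = 0.7612 + 11.6721 + 0.0324 + 14.5678 = 27.0335


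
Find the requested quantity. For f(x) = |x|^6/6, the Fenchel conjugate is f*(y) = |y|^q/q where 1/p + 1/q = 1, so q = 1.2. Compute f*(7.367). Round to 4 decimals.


The conjugate exponent q satisfies 1/p + 1/q = 1.
p = 6, so q = 6/(6 - 1) = 1.2
|y|^q = 7.367^1.2 = 10.9837
f*(7.367) = 10.9837 / 1.2 = 9.1531


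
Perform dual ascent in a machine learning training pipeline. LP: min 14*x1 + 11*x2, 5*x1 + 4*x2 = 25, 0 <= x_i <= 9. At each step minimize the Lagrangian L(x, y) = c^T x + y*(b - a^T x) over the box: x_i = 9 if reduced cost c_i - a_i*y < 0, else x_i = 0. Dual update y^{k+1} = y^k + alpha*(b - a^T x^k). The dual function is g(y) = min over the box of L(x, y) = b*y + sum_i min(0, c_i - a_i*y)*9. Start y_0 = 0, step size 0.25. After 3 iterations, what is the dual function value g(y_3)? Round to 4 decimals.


Dual ascent for LP: min 14*x1 + 11*x2, 5*x1 + 4*x2 = 25, 0 <= x_i <= 9
Step 1: y^k = 0.0, reduced costs: (14.0, 11.0)
  x^k = (0.0, 0.0), subgradient = b - a^T x = 25.0
  y^{k+1} = 0.0 + 0.25*25.0 = 6.25
Step 2: y^k = 6.25, reduced costs: (-17.25, -14.0)
  x^k = (9.0, 9.0), subgradient = b - a^T x = -56.0
  y^{k+1} = 6.25 + 0.25*-56.0 = -7.75
Step 3: y^k = -7.75, reduced costs: (52.75, 42.0)
  x^k = (0.0, 0.0), subgradient = b - a^T x = 25.0
  y^{k+1} = -7.75 + 0.25*25.0 = -1.5
Dual objective at y_3 = -1.5: reduced costs (21.5, 17.0), box minimizer x = (0.0, 0.0)
g(y_3) = b*y + (c1 - a1*y)*x1 + (c2 - a2*y)*x2 = 25*(-1.5) + 21.5*0.0 + 17.0*0.0 = -37.5 + 0.0 + 0.0 = -37.5


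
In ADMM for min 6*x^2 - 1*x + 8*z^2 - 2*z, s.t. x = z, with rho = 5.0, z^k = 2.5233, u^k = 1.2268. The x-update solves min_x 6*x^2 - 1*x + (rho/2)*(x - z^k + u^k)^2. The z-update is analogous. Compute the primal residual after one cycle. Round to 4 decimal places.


ADMM iteration with rho = 5.0, z^k = 2.5233, u^k = 1.2268
Step 1: x-update.
Minimize 6*x^2 - 1*x + (5.0/2)*(x - 2.5233 + 1.2268)^2
FOC: (2*6 + 5.0)*x = 1 + 5.0*(2.5233 - 1.2268)
x^{k+1} = 0.4401
Step 2: z-update.
Minimize 8*z^2 - 2*z + (5.0/2)*(0.4401 - z + 1.2268)^2
FOC: (2*8 + 5.0)*z = 2 + 5.0*(0.4401 + 1.2268)
z^{k+1} = 0.4921
Step 3: u-update.
u^{k+1} = 1.2268 + 0.4401 - 0.4921 = 1.1748
Step 4: Primal residual = |0.4401 - 0.4921| = 0.052


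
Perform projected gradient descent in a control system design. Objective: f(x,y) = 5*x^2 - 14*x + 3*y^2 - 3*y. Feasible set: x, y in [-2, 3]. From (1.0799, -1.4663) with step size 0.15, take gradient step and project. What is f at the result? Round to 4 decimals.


Step 1: Compute gradient at (1.0799, -1.4663).
grad_x = 2*5*1.0799 - 14 = -3.201
grad_y = 2*3*-1.4663 - 3 = -11.7978
Step 2: Gradient step.
x_raw = 1.0799 - 0.15*-3.201 = 1.5601
y_raw = -1.4663 - 0.15*-11.7978 = 0.3034
Step 3: Project onto [-2, 3].
x_proj = clip(1.5601) = 1.5601
y_proj = clip(0.3034) = 0.3034
Step 4: Evaluate f.
f(1.5601, 0.3034) = -10.3059


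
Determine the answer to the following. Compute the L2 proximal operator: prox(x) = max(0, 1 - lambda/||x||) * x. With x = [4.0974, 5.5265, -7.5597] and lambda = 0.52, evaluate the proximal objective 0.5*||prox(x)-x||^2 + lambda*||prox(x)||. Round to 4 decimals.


Step 1: Compute ||x||.
||x|| = 10.2215
Step 2: Compute scaling factor.
scale = max(0, 1 - 0.52/10.2215) = 0.9491
Step 3: prox(x) = [3.889, 5.2454, -7.1751]
||prox(x)|| = 9.7015
Step 4: Proximal objective.
0.5*||prox-x||^2 = 0.1352
lambda*||prox|| = 5.0448
Total = 5.18


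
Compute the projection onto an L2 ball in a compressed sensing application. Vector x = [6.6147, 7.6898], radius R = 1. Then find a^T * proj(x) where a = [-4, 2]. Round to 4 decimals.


Step 1: Compute ||x|| (intermediates to 6 decimals).
||x|| = sqrt(6.6147^2 + 7.6898^2) = 10.143337
Step 2: Project.
Since ||x|| > R, scale = R/||x|| = 1/10.143337 = 0.098587, proj(x) = scale * x
proj(x) = [0.652123, 0.758114]
Step 3: Dot product.
a^T * proj(x) = -4*0.652123 + 2*0.758114 = -1.0923


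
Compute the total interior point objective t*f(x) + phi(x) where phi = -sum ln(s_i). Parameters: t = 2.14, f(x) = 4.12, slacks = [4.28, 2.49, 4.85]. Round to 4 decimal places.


Step 1: Compute log-barrier.
ln values: [1.454, 0.9123, 1.579]
phi = -(1.454 + 0.9123 + 1.579) = -3.9452
Step 2: Compute augmented objective.
t*f(x) = 2.14*4.12 = 8.8168
Total = 8.8168 - 3.9452 = 4.8716


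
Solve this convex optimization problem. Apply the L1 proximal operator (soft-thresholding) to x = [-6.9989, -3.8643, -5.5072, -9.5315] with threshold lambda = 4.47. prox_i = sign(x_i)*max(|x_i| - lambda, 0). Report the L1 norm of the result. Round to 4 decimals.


Soft-thresholding with lambda = 4.47:
prox(-6.9989) = sign(-6.9989)*max(|-6.9989| - 4.47, 0) = -2.5289
prox(-3.8643) = sign(-3.8643)*max(|-3.8643| - 4.47, 0) = 0.0
prox(-5.5072) = sign(-5.5072)*max(|-5.5072| - 4.47, 0) = -1.0372
prox(-9.5315) = sign(-9.5315)*max(|-9.5315| - 4.47, 0) = -5.0615
prox(x) = [-2.5289, 0.0, -1.0372, -5.0615]
||prox(x)||_1 = 2.5289 + 0.0 + 1.0372 + 5.0615 = 8.6276


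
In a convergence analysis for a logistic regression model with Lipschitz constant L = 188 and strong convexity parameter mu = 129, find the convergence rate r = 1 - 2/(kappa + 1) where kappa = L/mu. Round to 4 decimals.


Step 1: Compute the condition number.
kappa = L/mu = 188/129 = 1.4574
Step 2: Compute the convergence rate.
r = 1 - 2/(kappa + 1) = 1 - 2*mu/(L + mu) = (L - mu)/(L + mu) = 59/317 = 0.1861


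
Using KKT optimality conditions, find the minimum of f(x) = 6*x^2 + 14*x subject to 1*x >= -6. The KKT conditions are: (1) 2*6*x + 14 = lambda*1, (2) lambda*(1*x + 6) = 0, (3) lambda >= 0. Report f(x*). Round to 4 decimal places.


Step 1: Try lambda = 0 (constraint inactive).
Stationarity: 2*6*x + 14 = 0
x* = -14/(2*6) = -7/6 = -1.1667 (rounded; the exact value -7/6 is used below)
Check constraint: 1*-1.1667 = -1.1667 >= -6 -- satisfied.
Step 2: Compute optimal value.
f(x*) = 6*(-7/6)^2 + 14*(-7/6) = -8.1667


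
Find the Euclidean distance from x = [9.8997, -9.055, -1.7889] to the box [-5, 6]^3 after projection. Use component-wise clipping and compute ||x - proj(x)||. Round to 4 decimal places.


Project each component onto [-5, 6].
clip(9.8997) = 6.0, clip(-9.055) = -5.0, clip(-1.7889) = -1.7889
Projection = [6.0, -5.0, -1.7889]
Squared diffs: [15.2077, 16.443, 0.0]
Distance = sqrt(31.6507) = 5.6259


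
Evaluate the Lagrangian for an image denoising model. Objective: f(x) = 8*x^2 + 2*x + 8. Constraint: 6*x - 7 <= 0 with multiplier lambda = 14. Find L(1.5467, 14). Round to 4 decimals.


Step 1: Evaluate f(x).
f(1.5467) = 8*1.5467^2 + 2*1.5467 + 8 = 30.2316
Step 2: Evaluate g(x).
g(1.5467) = 6*1.5467 - 7 = 2.2802
Step 3: Compute Lagrangian.
L = 30.2316 + 14*2.2802 = 62.1544


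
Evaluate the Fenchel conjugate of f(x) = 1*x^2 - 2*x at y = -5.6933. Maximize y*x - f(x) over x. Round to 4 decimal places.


f*(y) = sup_x {y*x - a*x^2 - b*x} = sup_x {(y-b)*x - a*x^2}
FOC: (y - b) - 2a*x = 0 => x* = (y - b)/(2a)
x* = (-5.6933 + 2)/(2*1) = -1.8467
f*(-5.6933) = (y-b)^2/(4a) = (-5.6933 + 2)^2/(4*1)
= 13.6405/4 = 3.4101


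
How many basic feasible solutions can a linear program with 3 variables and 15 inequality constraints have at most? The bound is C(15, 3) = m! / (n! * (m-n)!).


Each vertex corresponds to some choice of n active constraints out of m, so the number of vertices is at most C(m, n) = m! / (n!(m-n)!).
m = 15, n = 3
Numerator: 15 * 14 * 13
Denominator: 3! = 6
C(15, 3) = 455


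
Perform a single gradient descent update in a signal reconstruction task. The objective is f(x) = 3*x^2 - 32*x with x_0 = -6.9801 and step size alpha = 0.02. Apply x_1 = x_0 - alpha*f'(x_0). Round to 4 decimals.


We compute the gradient at x_0 and apply the update.
f'(x) = 6*x - 32
f'(-6.9801) = 6*-6.9801 - 32 = -73.8806
x_1 = -6.9801 - 0.02*-73.8806 = -5.5025


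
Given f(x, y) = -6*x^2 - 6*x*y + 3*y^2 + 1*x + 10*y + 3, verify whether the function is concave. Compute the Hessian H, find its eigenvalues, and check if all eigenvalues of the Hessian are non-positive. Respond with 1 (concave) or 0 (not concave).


The Hessian of f(x,y) = -6*x^2 - 6*x*y + 3*y^2 + 1*x + 10*y + 3 is:
H = [[-12, -6], [-6, 6]]
Trace = -12 + 6 = -6
Determinant = -12*6 - (-6)^2 = -108
Discriminant = (-6)^2 - 4*-108 = 468.0
Eigenvalues: lambda_1 = -13.8167, lambda_2 = 7.8167
The function is not concave.

0


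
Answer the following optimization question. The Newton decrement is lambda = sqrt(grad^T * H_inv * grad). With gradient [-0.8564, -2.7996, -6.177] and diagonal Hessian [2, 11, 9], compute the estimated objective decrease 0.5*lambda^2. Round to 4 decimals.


Step 1: H is diagonal, so H^(-1) * g = [-0.4282, -0.2545, -0.6863].
Step 2: g^T H^(-1) g = sum_i g_i^2 / H_ii
  = (-0.8564)^2/2 + (-2.7996)^2/11 + (-6.177)^2/9
  = 0.3667 + 0.7125 + 4.2395 = 5.3187
Step 3: Objective decrease = 0.5 * g^T H^(-1) g = 2.6594


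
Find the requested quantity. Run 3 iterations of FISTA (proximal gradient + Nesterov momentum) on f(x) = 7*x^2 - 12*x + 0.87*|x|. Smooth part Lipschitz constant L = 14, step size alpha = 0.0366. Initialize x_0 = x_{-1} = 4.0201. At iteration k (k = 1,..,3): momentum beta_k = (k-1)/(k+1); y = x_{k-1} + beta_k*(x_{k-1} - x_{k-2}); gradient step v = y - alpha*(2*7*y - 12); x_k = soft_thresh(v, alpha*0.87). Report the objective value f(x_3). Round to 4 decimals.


FISTA on f(x) = 7*x^2 - 12*x + 0.87*|x|
L = 14, alpha = 0.0366
Iteration 1: beta = 0.0, y = 4.0201 + 0.0*(4.0201 - 4.0201) = 4.0201
  grad(y) = 44.2814, v = y - alpha*grad = 2.3994
  prox(v) = soft_thresh(2.3994, 0.0318) = 2.3676
Iteration 2: beta = 0.3333, y = 2.3676 + 0.3333*(2.3676 - 4.0201) = 1.8167
  grad(y) = 13.434, v = y - alpha*grad = 1.325
  prox(v) = soft_thresh(1.325, 0.0318) = 1.2932
Iteration 3: beta = 0.5, y = 1.2932 + 0.5*(1.2932 - 2.3676) = 0.756
  grad(y) = -1.416, v = y - alpha*grad = 0.8078
  prox(v) = soft_thresh(0.8078, 0.0318) = 0.776
f(x_3) = 7*0.776^2 - 12*0.776 + 0.87*|0.776| = -4.4216


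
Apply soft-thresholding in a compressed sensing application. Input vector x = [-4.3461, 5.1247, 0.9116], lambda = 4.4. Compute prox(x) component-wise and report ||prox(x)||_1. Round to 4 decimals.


Soft-thresholding with lambda = 4.4:
prox(-4.3461) = sign(-4.3461)*max(|-4.3461| - 4.4, 0) = 0.0
prox(5.1247) = sign(5.1247)*max(|5.1247| - 4.4, 0) = 0.7247
prox(0.9116) = sign(0.9116)*max(|0.9116| - 4.4, 0) = 0.0
prox(x) = [0.0, 0.7247, 0.0]
||prox(x)||_1 = 0.0 + 0.7247 + 0.0 = 0.7247


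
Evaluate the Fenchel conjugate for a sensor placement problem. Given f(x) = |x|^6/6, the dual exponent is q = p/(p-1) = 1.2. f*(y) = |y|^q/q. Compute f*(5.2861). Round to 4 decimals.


The conjugate exponent q satisfies 1/p + 1/q = 1.
p = 6, so q = 6/(6 - 1) = 1.2
|y|^q = 5.2861^1.2 = 7.375
f*(5.2861) = 7.375 / 1.2 = 6.1458


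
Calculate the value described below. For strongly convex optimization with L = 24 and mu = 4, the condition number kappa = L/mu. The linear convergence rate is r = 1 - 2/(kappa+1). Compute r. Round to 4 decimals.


Step 1: Compute the condition number.
kappa = L/mu = 24/4 = 6.0
Step 2: Compute the convergence rate.
r = 1 - 2/(kappa + 1) = 1 - 2*mu/(L + mu) = (L - mu)/(L + mu) = 20/28 = 0.7143


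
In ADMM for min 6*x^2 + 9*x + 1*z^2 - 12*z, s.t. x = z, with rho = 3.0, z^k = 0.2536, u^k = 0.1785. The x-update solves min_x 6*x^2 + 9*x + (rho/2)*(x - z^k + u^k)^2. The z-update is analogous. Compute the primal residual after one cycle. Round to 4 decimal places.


ADMM iteration with rho = 3.0, z^k = 0.2536, u^k = 0.1785
Step 1: x-update.
Minimize 6*x^2 + 9*x + (3.0/2)*(x - 0.2536 + 0.1785)^2
FOC: (2*6 + 3.0)*x = -9 + 3.0*(0.2536 - 0.1785)
x^{k+1} = -0.585
Step 2: z-update.
Minimize 1*z^2 - 12*z + (3.0/2)*(-0.585 - z + 0.1785)^2
FOC: (2*1 + 3.0)*z = 12 + 3.0*(-0.585 + 0.1785)
z^{k+1} = 2.1561
Step 3: u-update.
u^{k+1} = 0.1785 - 0.585 - 2.1561 = -2.5626
Step 4: Primal residual = |-0.585 - 2.1561| = 2.7411


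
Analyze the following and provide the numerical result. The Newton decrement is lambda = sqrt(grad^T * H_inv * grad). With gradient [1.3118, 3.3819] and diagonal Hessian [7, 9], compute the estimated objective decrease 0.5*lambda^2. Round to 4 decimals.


Step 1: H is diagonal, so H^(-1) * g = [0.1874, 0.3758].
Step 2: g^T H^(-1) g = sum_i g_i^2 / H_ii
  = (1.3118)^2/7 + (3.3819)^2/9
  = 0.2458 + 1.2708 = 1.5166
Step 3: Objective decrease = 0.5 * g^T H^(-1) g = 0.7583


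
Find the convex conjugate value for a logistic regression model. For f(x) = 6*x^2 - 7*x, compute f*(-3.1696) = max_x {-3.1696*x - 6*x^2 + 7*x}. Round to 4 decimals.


f*(y) = sup_x {y*x - a*x^2 - b*x} = sup_x {(y-b)*x - a*x^2}
FOC: (y - b) - 2a*x = 0 => x* = (y - b)/(2a)
x* = (-3.1696 + 7)/(2*6) = 0.3192
f*(-3.1696) = (y-b)^2/(4a) = (-3.1696 + 7)^2/(4*6)
= 14.672/24 = 0.6113


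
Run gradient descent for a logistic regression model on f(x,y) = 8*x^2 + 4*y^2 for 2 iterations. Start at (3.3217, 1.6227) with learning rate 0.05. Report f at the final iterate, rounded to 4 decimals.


Gradient descent on f(x,y) = 8*x^2 + 4*y^2.
Starting point: (3.3217, 1.6227), alpha = 0.05
Step 1: grad_x = 2*8*3.3217 = 53.1472, grad_y = 2*4*1.6227 = 12.9816
  x_1 = 3.3217 - 0.05*53.1472 = 0.6643
  y_1 = 1.6227 - 0.05*12.9816 = 0.9736
Step 2: grad_x = 2*8*0.6643 = 10.6294, grad_y = 2*4*0.9736 = 7.789
  x_2 = 0.6643 - 0.05*10.6294 = 0.1329
  y_2 = 0.9736 - 0.05*7.789 = 0.5842
f(0.1329, 0.5842) = 8*0.1329^2 + 4*0.5842^2 = 1.5063


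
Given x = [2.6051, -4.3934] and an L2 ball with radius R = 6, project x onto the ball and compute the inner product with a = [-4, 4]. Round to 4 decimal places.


Step 1: Compute ||x|| (intermediates to 6 decimals).
||x|| = sqrt(2.6051^2 + (-4.3934)^2) = 5.107691
Step 2: Project.
Since ||x|| <= R, proj = x (no scaling needed).
proj(x) = [2.6051, -4.3934]
Step 3: Dot product.
a^T * proj(x) = -4*2.6051 + 4*(-4.3934) = -27.994


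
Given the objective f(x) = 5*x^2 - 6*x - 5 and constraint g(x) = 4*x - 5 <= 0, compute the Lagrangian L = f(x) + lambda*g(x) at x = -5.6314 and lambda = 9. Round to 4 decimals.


Step 1: Evaluate f(x).
f(-5.6314) = 5*(-5.6314)^2 - 6*(-5.6314) - 5 = 187.3517
Step 2: Evaluate g(x).
g(-5.6314) = 4*-5.6314 - 5 = -27.5256
Step 3: Compute Lagrangian.
L = 187.3517 + 9*-27.5256 = -60.3787


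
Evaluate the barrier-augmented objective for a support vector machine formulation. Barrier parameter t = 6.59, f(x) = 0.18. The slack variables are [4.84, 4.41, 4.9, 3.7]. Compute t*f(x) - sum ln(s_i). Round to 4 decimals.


Step 1: Compute log-barrier.
ln values: [1.5769, 1.4839, 1.5892, 1.3083]
phi = -(1.5769 + 1.4839 + 1.5892 + 1.3083) = -5.9584
Step 2: Compute augmented objective.
t*f(x) = 6.59*0.18 = 1.1862
Total = 1.1862 - 5.9584 = -4.7722


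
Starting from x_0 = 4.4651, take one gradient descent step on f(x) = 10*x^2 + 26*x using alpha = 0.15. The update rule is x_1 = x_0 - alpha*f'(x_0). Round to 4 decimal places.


We compute the gradient at x_0 and apply the update.
f'(x) = 20*x + 26
f'(4.4651) = 20*4.4651 + 26 = 115.302
x_1 = 4.4651 - 0.15*115.302 = -12.8302


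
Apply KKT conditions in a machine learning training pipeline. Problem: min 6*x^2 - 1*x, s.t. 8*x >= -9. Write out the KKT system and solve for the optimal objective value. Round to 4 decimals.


Step 1: Try lambda = 0 (constraint inactive).
Stationarity: 2*6*x - 1 = 0
x* = 1/(2*6) = 1/12 = 0.0833 (rounded; the exact value 1/12 is used below)
Check constraint: 8*0.0833 = 0.6664 >= -9 -- satisfied.
Step 2: Compute optimal value.
f(x*) = 6*(1/12)^2 - 1*(1/12) = -0.0417


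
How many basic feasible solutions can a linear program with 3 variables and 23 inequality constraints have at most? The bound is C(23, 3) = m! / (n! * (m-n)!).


Each vertex corresponds to some choice of n active constraints out of m, so the number of vertices is at most C(m, n) = m! / (n!(m-n)!).
m = 23, n = 3
Numerator: 23 * 22 * 21
Denominator: 3! = 6
C(23, 3) = 1771


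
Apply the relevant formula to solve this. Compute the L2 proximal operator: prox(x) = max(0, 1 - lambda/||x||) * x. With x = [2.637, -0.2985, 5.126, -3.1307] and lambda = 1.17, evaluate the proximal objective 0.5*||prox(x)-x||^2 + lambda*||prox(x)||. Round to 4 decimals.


Step 1: Compute ||x||.
||x|| = 6.5666
Step 2: Compute scaling factor.
scale = max(0, 1 - 1.17/6.5666) = 0.8218
Step 3: prox(x) = [2.1672, -0.2453, 4.2127, -2.5729]
||prox(x)|| = 5.3966
Step 4: Proximal objective.
0.5*||prox-x||^2 = 0.6845
lambda*||prox|| = 6.314
Total = 6.9985


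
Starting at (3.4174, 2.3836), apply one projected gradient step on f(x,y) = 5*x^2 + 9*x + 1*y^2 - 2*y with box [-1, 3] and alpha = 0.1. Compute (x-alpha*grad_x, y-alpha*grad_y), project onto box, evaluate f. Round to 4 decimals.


Step 1: Compute gradient at (3.4174, 2.3836).
grad_x = 2*5*3.4174 + 9 = 43.174
grad_y = 2*1*2.3836 - 2 = 2.7672
Step 2: Gradient step.
x_raw = 3.4174 - 0.1*43.174 = -0.9
y_raw = 2.3836 - 0.1*2.7672 = 2.1069
Step 3: Project onto [-1, 3].
x_proj = clip(-0.9) = -0.9
y_proj = clip(2.1069) = 2.1069
Step 4: Evaluate f.
f(-0.9, 2.1069) = -3.8248


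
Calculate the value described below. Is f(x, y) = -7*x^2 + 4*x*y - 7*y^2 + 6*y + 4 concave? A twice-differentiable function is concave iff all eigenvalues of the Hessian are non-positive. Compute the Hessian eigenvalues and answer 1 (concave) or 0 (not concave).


The Hessian of f(x,y) = -7*x^2 + 4*x*y - 7*y^2 + 6*y + 4 is:
H = [[-14, 4], [4, -14]]
Trace = -14 - 14 = -28
Determinant = -14*-14 - (4)^2 = 180
Discriminant = (-28)^2 - 4*180 = 64.0
Eigenvalues: lambda_1 = -18.0, lambda_2 = -10.0
The function is concave.

1


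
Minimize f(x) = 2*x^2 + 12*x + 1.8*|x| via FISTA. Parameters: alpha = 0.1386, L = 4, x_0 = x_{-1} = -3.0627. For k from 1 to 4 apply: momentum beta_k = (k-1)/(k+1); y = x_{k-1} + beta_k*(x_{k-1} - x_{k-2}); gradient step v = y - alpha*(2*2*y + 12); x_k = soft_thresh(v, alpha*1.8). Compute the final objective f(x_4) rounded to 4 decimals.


FISTA on f(x) = 2*x^2 + 12*x + 1.8*|x|
L = 4, alpha = 0.1386
Iteration 1: beta = 0.0, y = -3.0627 + 0.0*(-3.0627 + 3.0627) = -3.0627
  grad(y) = -0.2508, v = y - alpha*grad = -3.0279
  prox(v) = soft_thresh(-3.0279, 0.2495) = -2.7785
Iteration 2: beta = 0.3333, y = -2.7785 + 0.3333*(-2.7785 + 3.0627) = -2.6837
  grad(y) = 1.2652, v = y - alpha*grad = -2.8591
  prox(v) = soft_thresh(-2.8591, 0.2495) = -2.6096
Iteration 3: beta = 0.5, y = -2.6096 + 0.5*(-2.6096 + 2.7785) = -2.5251
  grad(y) = 1.8994, v = y - alpha*grad = -2.7884
  prox(v) = soft_thresh(-2.7884, 0.2495) = -2.5389
Iteration 4: beta = 0.6, y = -2.5389 + 0.6*(-2.5389 + 2.6096) = -2.4965
  grad(y) = 2.0139, v = y - alpha*grad = -2.7757
  prox(v) = soft_thresh(-2.7757, 0.2495) = -2.5262
f(x_4) = 2*(-2.5262)^2 + 12*(-2.5262) + 1.8*|-2.5262| = -13.0039


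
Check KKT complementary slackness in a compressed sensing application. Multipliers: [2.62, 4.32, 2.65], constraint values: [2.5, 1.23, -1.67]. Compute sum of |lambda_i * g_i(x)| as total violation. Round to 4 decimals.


KKT complementary slackness check:
lambda_1 * g_1 = 2.62 * 2.5 = 6.55
lambda_2 * g_2 = 4.32 * 1.23 = 5.3136
lambda_3 * g_3 = 2.65 * -1.67 = -4.4255
Total violation = 6.55 + 5.3136 + 4.4255 = 16.2891


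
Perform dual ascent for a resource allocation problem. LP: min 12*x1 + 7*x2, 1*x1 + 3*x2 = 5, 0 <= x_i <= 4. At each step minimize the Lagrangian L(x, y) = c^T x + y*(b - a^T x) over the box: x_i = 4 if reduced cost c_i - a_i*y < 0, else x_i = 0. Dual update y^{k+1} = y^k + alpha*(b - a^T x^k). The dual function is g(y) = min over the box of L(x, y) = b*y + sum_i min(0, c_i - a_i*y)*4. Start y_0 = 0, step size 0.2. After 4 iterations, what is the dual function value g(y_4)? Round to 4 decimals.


Dual ascent for LP: min 12*x1 + 7*x2, 1*x1 + 3*x2 = 5, 0 <= x_i <= 4
Step 1: y^k = 0.0, reduced costs: (12.0, 7.0)
  x^k = (0.0, 0.0), subgradient = b - a^T x = 5.0
  y^{k+1} = 0.0 + 0.2*5.0 = 1.0
Step 2: y^k = 1.0, reduced costs: (11.0, 4.0)
  x^k = (0.0, 0.0), subgradient = b - a^T x = 5.0
  y^{k+1} = 1.0 + 0.2*5.0 = 2.0
Step 3: y^k = 2.0, reduced costs: (10.0, 1.0)
  x^k = (0.0, 0.0), subgradient = b - a^T x = 5.0
  y^{k+1} = 2.0 + 0.2*5.0 = 3.0
Step 4: y^k = 3.0, reduced costs: (9.0, -2.0)
  x^k = (0.0, 4.0), subgradient = b - a^T x = -7.0
  y^{k+1} = 3.0 + 0.2*-7.0 = 1.6
Dual objective at y_4 = 1.6: reduced costs (10.4, 2.2), box minimizer x = (0.0, 0.0)
g(y_4) = b*y + (c1 - a1*y)*x1 + (c2 - a2*y)*x2 = 5*1.6 + 10.4*0.0 + 2.2*0.0 = 8.0 + 0.0 + 0.0 = 8.0


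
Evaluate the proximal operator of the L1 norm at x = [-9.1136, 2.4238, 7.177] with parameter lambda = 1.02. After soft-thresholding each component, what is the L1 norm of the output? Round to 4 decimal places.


Soft-thresholding with lambda = 1.02:
prox(-9.1136) = sign(-9.1136)*max(|-9.1136| - 1.02, 0) = -8.0936
prox(2.4238) = sign(2.4238)*max(|2.4238| - 1.02, 0) = 1.4038
prox(7.177) = sign(7.177)*max(|7.177| - 1.02, 0) = 6.157
prox(x) = [-8.0936, 1.4038, 6.157]
||prox(x)||_1 = 8.0936 + 1.4038 + 6.157 = 15.6544


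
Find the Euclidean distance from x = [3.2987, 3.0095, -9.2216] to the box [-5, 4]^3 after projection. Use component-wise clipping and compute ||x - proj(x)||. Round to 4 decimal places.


Project each component onto [-5, 4].
clip(3.2987) = 3.2987, clip(3.0095) = 3.0095, clip(-9.2216) = -5.0
Projection = [3.2987, 3.0095, -5.0]
Squared diffs: [0.0, 0.0, 17.8219]
Distance = sqrt(17.8219) = 4.2216


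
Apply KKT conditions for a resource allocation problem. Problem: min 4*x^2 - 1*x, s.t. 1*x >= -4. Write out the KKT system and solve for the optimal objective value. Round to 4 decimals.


Step 1: Try lambda = 0 (constraint inactive).
Stationarity: 2*4*x - 1 = 0
x* = 1/(2*4) = 0.125
Check constraint: 1*0.125 = 0.125 >= -4 -- satisfied.
Step 2: Compute optimal value.
f(x*) = 4*0.125^2 - 1*0.125 = -0.0625


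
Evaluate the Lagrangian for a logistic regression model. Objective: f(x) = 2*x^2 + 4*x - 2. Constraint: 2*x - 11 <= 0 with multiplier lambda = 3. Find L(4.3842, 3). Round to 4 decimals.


Step 1: Evaluate f(x).
f(4.3842) = 2*4.3842^2 + 4*4.3842 - 2 = 53.9792
Step 2: Evaluate g(x).
g(4.3842) = 2*4.3842 - 11 = -2.2316
Step 3: Compute Lagrangian.
L = 53.9792 + 3*-2.2316 = 47.2844


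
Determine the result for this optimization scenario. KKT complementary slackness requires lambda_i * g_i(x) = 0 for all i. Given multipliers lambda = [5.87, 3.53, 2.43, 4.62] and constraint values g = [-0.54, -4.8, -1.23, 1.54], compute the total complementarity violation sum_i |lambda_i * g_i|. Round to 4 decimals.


KKT complementary slackness check:
lambda_1 * g_1 = 5.87 * -0.54 = -3.1698
lambda_2 * g_2 = 3.53 * -4.8 = -16.944
lambda_3 * g_3 = 2.43 * -1.23 = -2.9889
lambda_4 * g_4 = 4.62 * 1.54 = 7.1148
Total violation = 3.1698 + 16.944 + 2.9889 + 7.1148 = 30.2175


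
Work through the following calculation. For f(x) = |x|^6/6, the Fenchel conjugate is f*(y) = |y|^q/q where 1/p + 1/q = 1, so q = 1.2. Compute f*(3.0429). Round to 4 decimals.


The conjugate exponent q satisfies 1/p + 1/q = 1.
p = 6, so q = 6/(6 - 1) = 1.2
|y|^q = 3.0429^1.2 = 3.8014
f*(3.0429) = 3.8014 / 1.2 = 3.1678


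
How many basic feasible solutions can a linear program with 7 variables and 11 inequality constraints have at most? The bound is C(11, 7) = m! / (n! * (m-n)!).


Each vertex corresponds to some choice of n active constraints out of m, so the number of vertices is at most C(m, n) = m! / (n!(m-n)!).
m = 11, n = 7
Numerator: 11 * 10 * 9 * 8 * 7 * 6 * 5
Denominator: 7! = 5040
C(11, 7) = 330


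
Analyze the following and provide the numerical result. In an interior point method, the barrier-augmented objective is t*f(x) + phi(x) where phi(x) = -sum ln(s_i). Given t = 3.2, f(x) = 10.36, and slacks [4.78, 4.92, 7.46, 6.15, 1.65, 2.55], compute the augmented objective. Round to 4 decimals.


Step 1: Compute log-barrier.
ln values: [1.5644, 1.5933, 2.0096, 1.8165, 0.5008, 0.9361]
phi = -(1.5644 + 1.5933 + 2.0096 + 1.8165 + 0.5008 + 0.9361) = -8.4206
Step 2: Compute augmented objective.
t*f(x) = 3.2*10.36 = 33.152
Total = 33.152 - 8.4206 = 24.7314


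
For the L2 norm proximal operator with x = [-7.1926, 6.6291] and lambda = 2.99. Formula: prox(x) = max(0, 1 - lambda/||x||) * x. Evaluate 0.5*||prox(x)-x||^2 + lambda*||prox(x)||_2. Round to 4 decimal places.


Step 1: Compute ||x||.
||x|| = 9.7815
Step 2: Compute scaling factor.
scale = max(0, 1 - 2.99/9.7815) = 0.6943
Step 3: prox(x) = [-4.994, 4.6027]
||prox(x)|| = 6.7915
Step 4: Proximal objective.
0.5*||prox-x||^2 = 4.4701
lambda*||prox|| = 20.3066
Total = 24.7767


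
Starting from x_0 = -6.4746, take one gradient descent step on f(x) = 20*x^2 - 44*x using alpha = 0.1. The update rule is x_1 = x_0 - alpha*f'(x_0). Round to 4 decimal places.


We compute the gradient at x_0 and apply the update.
f'(x) = 40*x - 44
f'(-6.4746) = 40*-6.4746 - 44 = -302.984
x_1 = -6.4746 - 0.1*-302.984 = 23.8238


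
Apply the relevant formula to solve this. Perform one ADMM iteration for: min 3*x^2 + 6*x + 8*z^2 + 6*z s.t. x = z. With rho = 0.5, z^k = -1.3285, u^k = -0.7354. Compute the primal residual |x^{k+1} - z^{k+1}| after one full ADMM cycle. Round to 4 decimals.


ADMM iteration with rho = 0.5, z^k = -1.3285, u^k = -0.7354
Step 1: x-update.
Minimize 3*x^2 + 6*x + (0.5/2)*(x + 1.3285 - 0.7354)^2
FOC: (2*3 + 0.5)*x = -6 + 0.5*(-1.3285 + 0.7354)
x^{k+1} = -0.9687
Step 2: z-update.
Minimize 8*z^2 + 6*z + (0.5/2)*(-0.9687 - z - 0.7354)^2
FOC: (2*8 + 0.5)*z = -6 + 0.5*(-0.9687 - 0.7354)
z^{k+1} = -0.4153
Step 3: u-update.
u^{k+1} = -0.7354 - 0.9687 + 0.4153 = -1.2888
Step 4: Primal residual = |-0.9687 + 0.4153| = 0.5534


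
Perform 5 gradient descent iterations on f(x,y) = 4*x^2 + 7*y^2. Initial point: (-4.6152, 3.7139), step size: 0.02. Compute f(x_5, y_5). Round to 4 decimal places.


Gradient descent on f(x,y) = 4*x^2 + 7*y^2.
Starting point: (-4.6152, 3.7139), alpha = 0.02
Step 1: grad_x = 2*4*-4.6152 = -36.9216, grad_y = 2*7*3.7139 = 51.9946
  x_1 = -4.6152 - 0.02*-36.9216 = -3.8768
  y_1 = 3.7139 - 0.02*51.9946 = 2.674
Step 2: grad_x = 2*4*-3.8768 = -31.0141, grad_y = 2*7*2.674 = 37.4361
  x_2 = -3.8768 - 0.02*-31.0141 = -3.2565
  y_2 = 2.674 - 0.02*37.4361 = 1.9253
Step 3: grad_x = 2*4*-3.2565 = -26.0519, grad_y = 2*7*1.9253 = 26.954
  x_3 = -3.2565 - 0.02*-26.0519 = -2.7354
  y_3 = 1.9253 - 0.02*26.954 = 1.3862
Step 4: grad_x = 2*4*-2.7354 = -21.8836, grad_y = 2*7*1.3862 = 19.4069
  x_4 = -2.7354 - 0.02*-21.8836 = -2.2978
  y_4 = 1.3862 - 0.02*19.4069 = 0.9981
Step 5: grad_x = 2*4*-2.2978 = -18.3822, grad_y = 2*7*0.9981 = 13.973
  x_5 = -2.2978 - 0.02*-18.3822 = -1.9301
  y_5 = 0.9981 - 0.02*13.973 = 0.7186
f(-1.9301, 0.7186) = 4*(-1.9301)^2 + 7*0.7186^2 = 18.5164


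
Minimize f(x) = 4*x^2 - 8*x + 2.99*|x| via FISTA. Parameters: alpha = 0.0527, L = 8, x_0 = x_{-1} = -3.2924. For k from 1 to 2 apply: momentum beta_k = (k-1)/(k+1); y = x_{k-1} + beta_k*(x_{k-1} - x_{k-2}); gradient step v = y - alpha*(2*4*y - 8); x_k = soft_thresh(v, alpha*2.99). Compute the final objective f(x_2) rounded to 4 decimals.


FISTA on f(x) = 4*x^2 - 8*x + 2.99*|x|
L = 8, alpha = 0.0527
Iteration 1: beta = 0.0, y = -3.2924 + 0.0*(-3.2924 + 3.2924) = -3.2924
  grad(y) = -34.3392, v = y - alpha*grad = -1.4827
  prox(v) = soft_thresh(-1.4827, 0.1576) = -1.3252
Iteration 2: beta = 0.3333, y = -1.3252 + 0.3333*(-1.3252 + 3.2924) = -0.6694
  grad(y) = -13.3552, v = y - alpha*grad = 0.0344
  prox(v) = soft_thresh(0.0344, 0.1576) = 0.0
f(x_2) = 4*0.0^2 - 8*0.0 + 2.99*|0.0| = 0.0


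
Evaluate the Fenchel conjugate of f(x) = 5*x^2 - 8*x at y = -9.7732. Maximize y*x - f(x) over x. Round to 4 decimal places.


f*(y) = sup_x {y*x - a*x^2 - b*x} = sup_x {(y-b)*x - a*x^2}
FOC: (y - b) - 2a*x = 0 => x* = (y - b)/(2a)
x* = (-9.7732 + 8)/(2*5) = -0.1773
f*(-9.7732) = (y-b)^2/(4a) = (-9.7732 + 8)^2/(4*5)
= 3.1442/20 = 0.1572
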